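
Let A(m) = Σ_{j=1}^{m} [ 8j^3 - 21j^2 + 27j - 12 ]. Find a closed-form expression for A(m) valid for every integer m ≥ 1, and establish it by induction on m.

A(m) = m(2m - 1)(m^2 - m + 2)

We claim A(m) = m(2m - 1)(m^2 - m + 2) for all m ≥ 1.
Base case (m = 1): A(1) = 2, and the closed form gives 2. They agree.
For the inductive step, assume it holds for an arbitrary j ≥ 1, so A(j) = j(2j^3 - 3j^2 + 5j - 2).
Then A(j+1) = A(j) + (8j^3 + 3j^2 + 9j + 2) = (j(2j^3 - 3j^2 + 5j - 2)) + (8j^3 + 3j^2 + 9j + 2).
Simplifying, A(j+1) = (j + 1)(2j + 1)(j^2 + j + 2) = (j+1)(2(j+1) - 1)((j+1)^2 - (j+1) + 2),
which is the closed form with m = j+1.
This completes the induction.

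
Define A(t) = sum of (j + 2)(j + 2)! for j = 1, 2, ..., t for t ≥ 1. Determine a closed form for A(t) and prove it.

A(t) = (t + 3)! - 6

We claim A(t) = (t + 3)! - 6 for all t ≥ 1.
For the base case t = 1: A(1) = 18, and the closed form gives 18. They agree.
Inductive step: suppose the statement holds for some j ≥ 1, so A(j) = (j + 3)! - 6.
Then A(j+1) = A(j) + ((j + 3)(j + 3)!) = ((j + 3)! - 6) + ((j + 3)(j + 3)!).
Simplifying, A(j+1) = ((j+1) + 3)! - 6,
which is the closed form with t = j+1.
By the principle of mathematical induction, the result holds for all t ≥ 1.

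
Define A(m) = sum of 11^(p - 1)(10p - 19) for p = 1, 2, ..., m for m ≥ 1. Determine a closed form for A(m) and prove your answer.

We claim A(m) = 11^m(m - 2) + 2 for all m ≥ 1.
When m = 1: A(1) = -9, and the closed form gives -9. They agree.
For the inductive step, assume it holds for an arbitrary p ≥ 1, so A(p) = 11^p(p - 2) + 2.
Then A(p+1) = A(p) + (11^p(10p - 9)) = (11^p(p - 2) + 2) + (11^p(10p - 9)).
Simplifying, A(p+1) = 11^(p + 1)p - 11^(p + 1) + 2 = 11^(p+1)((p+1) - 2) + 2,
which is the closed form with m = p+1.
This completes the induction.

A(m) = 11^m(m - 2) + 2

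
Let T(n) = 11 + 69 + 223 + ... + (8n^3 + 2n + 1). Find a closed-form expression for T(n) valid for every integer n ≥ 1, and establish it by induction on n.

We claim T(n) = n(2n^3 + 4n^2 + 3n + 2) for all n ≥ 1.
Base case (n = 1): T(1) = 11, and the closed form gives 11. They agree.
Suppose the result is true for n = i, so T(i) = i(2i^3 + 4i^2 + 3i + 2).
Then T(i+1) = T(i) + (2i + 8(i + 1)^3 + 3) = (i(2i^3 + 4i^2 + 3i + 2)) + (2i + 8(i + 1)^3 + 3).
Simplifying, T(i+1) = (i + 1)(2i^3 + 10i^2 + 17i + 11) = (i+1)(2(i+1)^3 + 4(i+1)^2 + 3(i+1) + 2),
which is the closed form with n = i+1.
Hence, by induction on n, the claim holds for every n ≥ 1.

T(n) = n(2n^3 + 4n^2 + 3n + 2)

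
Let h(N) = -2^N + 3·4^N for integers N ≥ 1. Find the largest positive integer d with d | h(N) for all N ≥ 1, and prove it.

d = 2

Computing the first values: h(1) = 10 and h(2) = 44; gcd(10, 44) = 2, so d ≤ 2.
We prove 2 | -2^N + 3·4^N for all N ≥ 1 by induction on N.
When N = 1: h(1) = 10 = 2·(5), so 2 | h(1).
Suppose the result is true for N = p, i.e. 2 | h(p). Then
h(p+1) − 4·h(p) = (-2^(p+1) + 3·4^(p+1)) − 4·(-2^p + 3·4^p) = (-1)·2^p·(2 − 4) = (2)·2^p. Since 2 | h(p) by the inductive hypothesis, 2 | 4·h(p); and 2 | 2 since 2 = 2·1. Therefore 2 | h(p+1).
By the principle of mathematical induction, the result holds for all N ≥ 1.
Therefore the largest such d is 2.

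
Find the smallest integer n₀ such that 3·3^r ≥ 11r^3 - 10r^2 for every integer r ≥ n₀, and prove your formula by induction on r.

At r = 5: 729 < 1125, so the inequality fails and n₀ ≥ 6. We prove 3·3^r ≥ 11r^3 - 10r^2 for all r ≥ 6.
Base case (r = 6): 3·3^r = 2187 and 11r^3 - 10r^2 = 2016, so 2187 ≥ 2016.
Suppose the result is true for r = j, so 3·3^j ≥ 11j^3 - 10j^2.
Then 3·3^(j + 1) = 3·(3·3^j) ≥ 3·(11j^3 - 10j^2).
Also, for j ≥ 6 we have 3·(11j^3 - 10j^2) ≥ 11(j+1)^3 - 10(j+1)^2, since 3·(11j^3 - 10j^2) − (11(j+1)^3 - 10(j+1)^2) = 22j^3 - 53j^2 - 13j - 1, which is nonnegative for all j ≥ 6.
Combining, 3·3^(j + 1) ≥ 11(j+1)^3 - 10(j+1)^2.
This completes the induction.
Hence the smallest such n₀ is 6.

n₀ = 6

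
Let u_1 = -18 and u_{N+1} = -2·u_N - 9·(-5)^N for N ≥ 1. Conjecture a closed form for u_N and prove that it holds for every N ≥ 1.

u_N = -3(-2)^(N - 1) + 3(-5)^N

Computing the first terms: u_1 = -18, u_2 = 81, u_3 = -387. This suggests u_N = -3(-2)^(N - 1) + 3(-5)^N.
Base case (N = 1): the formula gives -18 = -18 = u_1.
Inductive step: suppose the statement holds for some j ≥ 1, so u_j = -3(-2)^(j - 1) + 3(-5)^j.
Then u_{j+1} = -2·u_j - 9·(-5)^j = -2·(-3(-2)^(j - 1) + 3(-5)^j) - 9·(-5)^j = -3(-2)^j + 3(-5)^(j + 1) = -3(-2)^((j+1) - 1) + 3(-5)^(j+1),
which is the claimed formula at N = j+1.
By the principle of mathematical induction, the result holds for all N ≥ 1.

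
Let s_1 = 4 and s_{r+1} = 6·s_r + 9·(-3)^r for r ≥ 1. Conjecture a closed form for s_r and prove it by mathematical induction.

s_r = -(-3)^r + 6^(r - 1)

Computing the first terms: s_1 = 4, s_2 = -3, s_3 = 63. This suggests s_r = -(-3)^r + 6^(r - 1).
Base step (r = 1): the formula gives 4 = 4 = s_1.
Suppose the result is true for r = k, so s_k = -(-3)^k + 6^(k - 1).
Then s_{k+1} = 6·s_k + 9·(-3)^k = 6·(-(-3)^k + 6^(k - 1)) + 9·(-3)^k = -(-3)^(k + 1) + 6^k = -(-3)^(k+1) + 6^((k+1) - 1),
which is the claimed formula at r = k+1.
By the principle of mathematical induction, the result holds for all r ≥ 1.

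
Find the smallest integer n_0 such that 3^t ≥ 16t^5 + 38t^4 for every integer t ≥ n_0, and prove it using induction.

At t = 14: 4782969 < 10064992, so the inequality fails and n_0 ≥ 15. We prove 3^t ≥ 16t^5 + 38t^4 for all t ≥ 15.
Base case (t = 15): 3^t = 14348907 and 16t^5 + 38t^4 = 14073750, so 14348907 ≥ 14073750.
Inductive step: suppose the statement holds for some m ≥ 15, so 3^m ≥ 16m^5 + 38m^4.
Then 3^(m + 1) = 3·(3^m) ≥ 3·(16m^5 + 38m^4).
Also, for m ≥ 15 we have 3·(16m^5 + 38m^4) ≥ 16(m+1)^5 + 38(m+1)^4, since 3·(16m^5 + 38m^4) − (16(m+1)^5 + 38(m+1)^4) = 32m^5 - 4m^4 - 312m^3 - 388m^2 - 232m - 54, which is nonnegative for all m ≥ 15.
Combining, 3^(m + 1) ≥ 16(m+1)^5 + 38(m+1)^4.
By the principle of mathematical induction, the result holds for all t ≥ 15.
Hence the smallest such n_0 is 15.

n_0 = 15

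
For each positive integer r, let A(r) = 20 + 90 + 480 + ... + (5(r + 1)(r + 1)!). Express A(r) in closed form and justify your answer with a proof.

We claim A(r) = 5(r + 2)! - 10 for all r ≥ 1.
When r = 1: A(1) = 20, and the closed form gives 20. They agree.
Suppose the result is true for r = k, so A(k) = 5(k + 2)! - 10.
Then A(k+1) = A(k) + (5(k + 2)(k + 2)!) = (5(k + 2)! - 10) + (5(k + 2)(k + 2)!).
Simplifying, A(k+1) = 5((k+1) + 2)! - 10,
which is the closed form with r = k+1.
This completes the induction.

A(r) = 5(r + 2)! - 10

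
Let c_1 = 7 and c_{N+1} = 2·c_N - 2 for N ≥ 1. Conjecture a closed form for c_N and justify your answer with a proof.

c_N = 5·2^(N - 1) + 2

Computing the first terms: c_1 = 7, c_2 = 12, c_3 = 22. This suggests c_N = 5·2^(N - 1) + 2.
When N = 1: the formula gives 7 = 7 = c_1.
Inductive step: suppose the statement holds for some k ≥ 1, so c_k = 5·2^(k - 1) + 2.
Then c_{k+1} = 2·c_k - 2 = 2·(5·2^(k - 1) + 2) - 2 = 5·2^k + 2 = 5·2^((k+1) - 1) + 2,
which is the claimed formula at N = k+1.
By induction, the statement is established for all N ≥ 1.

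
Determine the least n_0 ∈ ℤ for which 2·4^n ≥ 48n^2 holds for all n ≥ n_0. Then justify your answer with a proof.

At n = 4: 512 < 768, so the inequality fails and n_0 ≥ 5. We prove 2·4^n ≥ 48n^2 for all n ≥ 5.
Base step (n = 5): 2·4^n = 2048 and 48n^2 = 1200, so 2048 ≥ 1200.
Inductive step: assume the claim holds for n = r, so 2·4^r ≥ 48r^2.
Then 2·4^(r + 1) = 4·(2·4^r) ≥ 4·(48r^2).
Also, for r ≥ 5 we have 4·(48r^2) ≥ 48(r+1)^2, since 4 ≥ (1 + 1/r)^2 for all r ≥ 5.
Combining, 2·4^(r + 1) ≥ 48(r+1)^2.
By induction, the statement is established for all n ≥ 5.
Hence the smallest such n_0 is 5.

n_0 = 5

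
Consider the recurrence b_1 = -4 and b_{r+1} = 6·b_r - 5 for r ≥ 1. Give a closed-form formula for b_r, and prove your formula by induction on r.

Computing the first terms: b_1 = -4, b_2 = -29, b_3 = -179. This suggests b_r = -5·6^(r - 1) + 1.
For the base case r = 1: the formula gives -4 = -4 = b_1.
Suppose the result is true for r = k, so b_k = -5·6^(k - 1) + 1.
Then b_{k+1} = 6·b_k - 5 = 6·(-5·6^(k - 1) + 1) - 5 = -5·6^k + 1 = -5·6^((k+1) - 1) + 1,
which is the claimed formula at r = k+1.
Hence, by induction on r, the claim holds for every r ≥ 1.

b_r = -5·6^(r - 1) + 1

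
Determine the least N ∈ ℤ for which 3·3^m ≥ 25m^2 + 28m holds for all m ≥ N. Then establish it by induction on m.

N = 6

At m = 5: 729 < 765, so the inequality fails and N ≥ 6. We prove 3·3^m ≥ 25m^2 + 28m for all m ≥ 6.
Base step (m = 6): 3·3^m = 2187 and 25m^2 + 28m = 1068, so 2187 ≥ 1068.
For the inductive step, assume it holds for an arbitrary i ≥ 6, so 3·3^i ≥ 25i^2 + 28i.
Then 3·3^(i + 1) = 3·(3·3^i) ≥ 3·(25i^2 + 28i).
Also, for i ≥ 6 we have 3·(25i^2 + 28i) ≥ 25(i+1)^2 + 28(i+1), since 3·(25i^2 + 28i) − (25(i+1)^2 + 28(i+1)) = 50i^2 + 6i - 53, which is nonnegative for all i ≥ 6.
Combining, 3·3^(i + 1) ≥ 25(i+1)^2 + 28(i+1).
By the principle of mathematical induction, the result holds for all m ≥ 6.
Hence the smallest such N is 6.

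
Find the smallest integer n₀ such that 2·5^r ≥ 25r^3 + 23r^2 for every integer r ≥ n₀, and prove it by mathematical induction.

At r = 4: 1250 < 1968, so the inequality fails and n₀ ≥ 5. We prove 2·5^r ≥ 25r^3 + 23r^2 for all r ≥ 5.
Base step (r = 5): 2·5^r = 6250 and 25r^3 + 23r^2 = 3700, so 6250 ≥ 3700.
Suppose the result is true for r = j, so 2·5^j ≥ 25j^3 + 23j^2.
Then 2·5^(j + 1) = 5·(2·5^j) ≥ 5·(25j^3 + 23j^2).
Also, for j ≥ 5 we have 5·(25j^3 + 23j^2) ≥ 25(j+1)^3 + 23(j+1)^2, since 5·(25j^3 + 23j^2) − (25(j+1)^3 + 23(j+1)^2) = 100j^3 + 17j^2 - 121j - 48, which is nonnegative for all j ≥ 5.
Combining, 2·5^(j + 1) ≥ 25(j+1)^3 + 23(j+1)^2.
By the principle of mathematical induction, the result holds for all r ≥ 5.
Hence the smallest such n₀ is 5.

n₀ = 5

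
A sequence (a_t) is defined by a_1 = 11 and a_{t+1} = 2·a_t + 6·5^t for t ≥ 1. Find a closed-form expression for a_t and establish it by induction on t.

a_t = 2^(t - 1) + 2·5^t

Computing the first terms: a_1 = 11, a_2 = 52, a_3 = 254. This suggests a_t = 2^(t - 1) + 2·5^t.
Base step (t = 1): the formula gives 11 = 11 = a_1.
Suppose the result is true for t = r, so a_r = 2^(r - 1) + 2·5^r.
Then a_{r+1} = 2·a_r + 6·5^r = 2·(2^(r - 1) + 2·5^r) + 6·5^r = 2^r + 2·5^(r + 1) = 2^((r+1) - 1) + 2·5^(r+1),
which is the claimed formula at t = r+1.
This completes the induction.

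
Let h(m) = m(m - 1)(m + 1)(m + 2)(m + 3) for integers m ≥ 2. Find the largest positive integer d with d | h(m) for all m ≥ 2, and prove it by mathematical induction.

Computing the first values: h(2) = 120 and h(3) = 720; gcd(120, 720) = 120, so d ≤ 120.
We prove 120 | m(m - 1)(m + 1)(m + 2)(m + 3) for all m ≥ 2 by induction on m.
Base step (m = 2): h(2) = 120 = 120·(1), so 120 | h(2).
Inductive step: assume the claim holds for m = k, i.e. 120 | h(k). Then
h(k+1) − h(k) = k·(k+1)·(k+2)·(k+3)·(k+4) − (k-1)·k·(k+1)·(k+2)·(k+3) = k·(k+1)·(k+2)·(k+3)·[(k+4) − (k-1)] = 5·k·(k+1)·(k+2)·(k+3). The product of 4 consecutive integers is divisible by (4)! = 24, so h(k+1) − h(k) is divisible by 5·24 = 120. By the inductive hypothesis 120 | h(k), hence 120 | h(k+1).
By the principle of mathematical induction, the result holds for all m ≥ 2.
Therefore the largest such d is 120.

d = 120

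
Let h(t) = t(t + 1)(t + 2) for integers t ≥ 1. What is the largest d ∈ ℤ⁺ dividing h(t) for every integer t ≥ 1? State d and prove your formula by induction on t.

Computing the first values: h(1) = 6 and h(2) = 24; gcd(6, 24) = 6, so d ≤ 6.
We prove 6 | t(t + 1)(t + 2) for all t ≥ 1 by induction on t.
For the base case t = 1: h(1) = 6 = 6·(1), so 6 | h(1).
Inductive step: suppose the statement holds for some i ≥ 1, i.e. 6 | h(i). Then
h(i+1) − h(i) = (i+1)·(i+2)·(i+3) − i·(i+1)·(i+2) = (i+1)·(i+2)·[(i+3) − i] = 3·(i+1)·(i+2). The product of 2 consecutive integers is divisible by (2)! = 2, so h(i+1) − h(i) is divisible by 3·2 = 6. By the inductive hypothesis 6 | h(i), hence 6 | h(i+1).
By the principle of mathematical induction, the result holds for all t ≥ 1.
Therefore the largest such d is 6.

d = 6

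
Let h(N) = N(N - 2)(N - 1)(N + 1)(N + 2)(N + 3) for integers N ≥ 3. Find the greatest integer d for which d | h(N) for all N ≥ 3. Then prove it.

d = 720

Computing the first values: h(3) = 720 and h(4) = 5040; gcd(720, 5040) = 720, so d ≤ 720.
We prove 720 | N(N - 2)(N - 1)(N + 1)(N + 2)(N + 3) for all N ≥ 3 by induction on N.
When N = 3: h(3) = 720 = 720·(1), so 720 | h(3).
Suppose the result is true for N = i, i.e. 720 | h(i). Then
h(i+1) − h(i) = (i-1)·i·(i+1)·(i+2)·(i+3)·(i+4) − (i-2)·(i-1)·i·(i+1)·(i+2)·(i+3) = (i-1)·i·(i+1)·(i+2)·(i+3)·[(i+4) − (i-2)] = 6·(i-1)·i·(i+1)·(i+2)·(i+3). The product of 5 consecutive integers is divisible by (5)! = 120, so h(i+1) − h(i) is divisible by 6·120 = 720. By the inductive hypothesis 720 | h(i), hence 720 | h(i+1).
By the principle of mathematical induction, the result holds for all N ≥ 3.
Therefore the largest such d is 720.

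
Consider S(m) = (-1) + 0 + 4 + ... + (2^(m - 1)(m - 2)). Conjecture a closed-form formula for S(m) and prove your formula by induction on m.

S(m) = 2^m(m - 3) + 3

We claim S(m) = 2^m(m - 3) + 3 for all m ≥ 1.
Base case (m = 1): S(1) = -1, and the closed form gives -1. They agree.
Inductive step: suppose the statement holds for some i ≥ 1, so S(i) = 2^i(i - 3) + 3.
Then S(i+1) = S(i) + (2^i(i - 1)) = (2^i(i - 3) + 3) + (2^i(i - 1)).
Simplifying, S(i+1) = 2^(i + 1)i - 2^(i + 2) + 3 = 2^(i+1)((i+1) - 3) + 3,
which is the closed form with m = i+1.
Hence, by induction on m, the claim holds for every m ≥ 1.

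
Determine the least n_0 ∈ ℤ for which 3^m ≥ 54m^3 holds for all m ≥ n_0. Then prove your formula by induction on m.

n_0 = 10

At m = 9: 19683 < 39366, so the inequality fails and n_0 ≥ 10. We prove 3^m ≥ 54m^3 for all m ≥ 10.
For the base case m = 10: 3^m = 59049 and 54m^3 = 54000, so 59049 ≥ 54000.
Inductive step: assume the claim holds for m = j, so 3^j ≥ 54j^3.
Then 3^(j + 1) = 3·(3^j) ≥ 3·(54j^3).
Also, for j ≥ 10 we have 3·(54j^3) ≥ 54(j+1)^3, since 3 ≥ (1 + 1/j)^3 for all j ≥ 10.
Combining, 3^(j + 1) ≥ 54(j+1)^3.
By induction, the statement is established for all m ≥ 10.
Hence the smallest such n_0 is 10.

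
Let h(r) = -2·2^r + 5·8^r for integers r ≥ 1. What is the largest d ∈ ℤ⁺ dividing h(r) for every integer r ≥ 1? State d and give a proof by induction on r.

d = 12

Computing the first values: h(1) = 36 and h(2) = 312; gcd(36, 312) = 12, so d ≤ 12.
We prove 12 | -2·2^r + 5·8^r for all r ≥ 1 by induction on r.
For the base case r = 1: h(1) = 36 = 12·(3), so 12 | h(1).
Inductive step: suppose the statement holds for some m ≥ 1, i.e. 12 | h(m). Then
h(m+1) − 8·h(m) = (-2·2^(m+1) + 5·8^(m+1)) − 8·(-2·2^m + 5·8^m) = (-2)·2^m·(2 − 8) = (12)·2^m. Since 12 | h(m) by the inductive hypothesis, 12 | 8·h(m); and 12 | 12 since 12 = 12·1. Therefore 12 | h(m+1).
Hence, by induction on r, the claim holds for every r ≥ 1.
Therefore the largest such d is 12.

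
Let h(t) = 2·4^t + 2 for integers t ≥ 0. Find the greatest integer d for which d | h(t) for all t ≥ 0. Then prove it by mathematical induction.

d = 2

Computing the first values: h(0) = 4 and h(1) = 10; gcd(4, 10) = 2, so d ≤ 2.
We prove 2 | 2·4^t + 2 for all t ≥ 0 by induction on t.
For the base case t = 0: h(0) = 4 = 2·(2), so 2 | h(0).
For the inductive step, assume it holds for an arbitrary k ≥ 0, i.e. 2 | h(k). Then
h(k+1) = 2·4^(k+1) + 2 = 4·(2·4^k + 2) - 6 = 4·h(k) - 6. The first term is divisible by 2 by the inductive hypothesis, and -6 is divisible by 2. Hence 2 | h(k+1).
By induction, the statement is established for all t ≥ 0.
Therefore the largest such d is 2.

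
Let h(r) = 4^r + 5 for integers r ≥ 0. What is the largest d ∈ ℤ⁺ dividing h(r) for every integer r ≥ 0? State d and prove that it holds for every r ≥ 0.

d = 3

Computing the first values: h(0) = 6 and h(1) = 9; gcd(6, 9) = 3, so d ≤ 3.
We prove 3 | 4^r + 5 for all r ≥ 0 by induction on r.
When r = 0: h(0) = 6 = 3·(2), so 3 | h(0).
For the inductive step, assume it holds for an arbitrary i ≥ 0, i.e. 3 | h(i). Then
h(i+1) = 4^(i+1) + 5 = 4·(4^i + 5) - 15 = 4·h(i) - 15. The first term is divisible by 3 by the inductive hypothesis, and -15 is divisible by 3. Hence 3 | h(i+1).
Hence, by induction on r, the claim holds for every r ≥ 0.
Therefore the largest such d is 3.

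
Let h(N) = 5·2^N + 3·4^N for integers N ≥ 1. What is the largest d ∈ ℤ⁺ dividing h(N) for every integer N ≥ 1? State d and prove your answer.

Computing the first values: h(1) = 22 and h(2) = 68; gcd(22, 68) = 2, so d ≤ 2.
We prove 2 | 5·2^N + 3·4^N for all N ≥ 1 by induction on N.
Base case (N = 1): h(1) = 22 = 2·(11), so 2 | h(1).
Suppose the result is true for N = p, i.e. 2 | h(p). Then
h(p+1) − 4·h(p) = (5·2^(p+1) + 3·4^(p+1)) − 4·(5·2^p + 3·4^p) = (5)·2^p·(2 − 4) = (-10)·2^p. Since 2 | h(p) by the inductive hypothesis, 2 | 4·h(p); and 2 | -10 since -10 = 2·-5. Therefore 2 | h(p+1).
By the principle of mathematical induction, the result holds for all N ≥ 1.
Therefore the largest such d is 2.

d = 2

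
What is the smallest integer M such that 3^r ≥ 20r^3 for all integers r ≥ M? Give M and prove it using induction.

M = 9

At r = 8: 6561 < 10240, so the inequality fails and M ≥ 9. We prove 3^r ≥ 20r^3 for all r ≥ 9.
For the base case r = 9: 3^r = 19683 and 20r^3 = 14580, so 19683 ≥ 14580.
Inductive step: suppose the statement holds for some k ≥ 9, so 3^k ≥ 20k^3.
Then 3^(k + 1) = 3·(3^k) ≥ 3·(20k^3).
Also, for k ≥ 9 we have 3·(20k^3) ≥ 20(k+1)^3, since 3 ≥ (1 + 1/k)^3 for all k ≥ 9.
Combining, 3^(k + 1) ≥ 20(k+1)^3.
By the principle of mathematical induction, the result holds for all r ≥ 9.
Hence the smallest such M is 9.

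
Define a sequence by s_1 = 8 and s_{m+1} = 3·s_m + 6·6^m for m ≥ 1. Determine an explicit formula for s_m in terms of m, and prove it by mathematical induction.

s_m = -4·3^(m - 1) + 2·6^m

Computing the first terms: s_1 = 8, s_2 = 60, s_3 = 396. This suggests s_m = -4·3^(m - 1) + 2·6^m.
When m = 1: the formula gives 8 = 8 = s_1.
For the inductive step, assume it holds for an arbitrary k ≥ 1, so s_k = -4·3^(k - 1) + 2·6^k.
Then s_{k+1} = 3·s_k + 6·6^k = 3·(-4·3^(k - 1) + 2·6^k) + 6·6^k = -4·3^k + 2·6^(k + 1) = -4·3^((k+1) - 1) + 2·6^(k+1),
which is the claimed formula at m = k+1.
This completes the induction.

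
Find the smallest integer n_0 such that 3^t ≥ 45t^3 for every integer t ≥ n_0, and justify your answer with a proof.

At t = 9: 19683 < 32805, so the inequality fails and n_0 ≥ 10. We prove 3^t ≥ 45t^3 for all t ≥ 10.
For the base case t = 10: 3^t = 59049 and 45t^3 = 45000, so 59049 ≥ 45000.
Inductive step: assume the claim holds for t = k, so 3^k ≥ 45k^3.
Then 3^(k + 1) = 3·(3^k) ≥ 3·(45k^3).
Also, for k ≥ 10 we have 3·(45k^3) ≥ 45(k+1)^3, since 3 ≥ (1 + 1/k)^3 for all k ≥ 10.
Combining, 3^(k + 1) ≥ 45(k+1)^3.
By induction, the statement is established for all t ≥ 10.
Hence the smallest such n_0 is 10.

n_0 = 10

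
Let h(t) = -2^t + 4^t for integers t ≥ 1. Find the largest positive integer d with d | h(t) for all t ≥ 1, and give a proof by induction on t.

d = 2

Computing the first values: h(1) = 2 and h(2) = 12; gcd(2, 12) = 2, so d ≤ 2.
We prove 2 | -2^t + 4^t for all t ≥ 1 by induction on t.
Base case (t = 1): h(1) = 2 = 2·(1), so 2 | h(1).
Suppose the result is true for t = m, i.e. 2 | h(m). Then
4^{m+1} − 2^{m+1} = 4·4^m − 2·2^m = 4·(4^m − 2^m) + (2)·2^m. The first term is divisible by 2 by the inductive hypothesis, and the second term (2)·2^m is divisible by 2 since 2 | 2. Hence 2 | h(m+1).
By induction, the statement is established for all t ≥ 1.
Therefore the largest such d is 2.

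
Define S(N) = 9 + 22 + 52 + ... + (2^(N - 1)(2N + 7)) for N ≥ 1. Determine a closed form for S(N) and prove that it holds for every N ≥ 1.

We claim S(N) = 2^N(2N + 5) - 5 for all N ≥ 1.
Base case (N = 1): S(1) = 9, and the closed form gives 9. They agree.
Inductive step: suppose the statement holds for some k ≥ 1, so S(k) = 2^k(2k + 5) - 5.
Then S(k+1) = S(k) + (2^k(2k + 9)) = (2^k(2k + 5) - 5) + (2^k(2k + 9)).
Simplifying, S(k+1) = 4·2^k·k + 14·2^k - 5 = 2^(k+1)(2(k+1) + 5) - 5,
which is the closed form with N = k+1.
Hence, by induction on N, the claim holds for every N ≥ 1.

S(N) = 2^N(2N + 5) - 5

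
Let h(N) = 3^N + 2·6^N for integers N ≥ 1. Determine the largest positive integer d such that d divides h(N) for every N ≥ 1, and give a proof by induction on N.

Computing the first values: h(1) = 15 and h(2) = 81; gcd(15, 81) = 3, so d ≤ 3.
We prove 3 | 3^N + 2·6^N for all N ≥ 1 by induction on N.
Base case (N = 1): h(1) = 15 = 3·(5), so 3 | h(1).
Inductive step: suppose the statement holds for some j ≥ 1, i.e. 3 | h(j). Then
h(j+1) − 6·h(j) = (3^(j+1) + 2·6^(j+1)) − 6·(3^j + 2·6^j) = (1)·3^j·(3 − 6) = (-3)·3^j. Since 3 | h(j) by the inductive hypothesis, 3 | 6·h(j); and 3 | -3 since -3 = 3·-1. Therefore 3 | h(j+1).
This completes the induction.
Therefore the largest such d is 3.

d = 3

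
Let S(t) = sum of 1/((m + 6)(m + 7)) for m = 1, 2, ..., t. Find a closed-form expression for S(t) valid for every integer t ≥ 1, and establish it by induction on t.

We claim S(t) = t/(7(t + 7)) for all t ≥ 1.
When t = 1: S(1) = 1/56, and the closed form gives 1/56. They agree.
For the inductive step, assume it holds for an arbitrary m ≥ 1, so S(m) = m/(7(m + 7)).
Then S(m+1) = S(m) + (1/((m + 7)(m + 8))) = (m/(7(m + 7))) + (1/((m + 7)(m + 8))).
Simplifying, S(m+1) = (m + 1)/(7(m + 8)) = (m+1)/(7((m+1) + 7)),
which is the closed form with t = m+1.
This completes the induction.

S(t) = t/(7(t + 7))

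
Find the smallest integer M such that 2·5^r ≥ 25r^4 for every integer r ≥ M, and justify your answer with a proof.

M = 7

At r = 6: 31250 < 32400, so the inequality fails and M ≥ 7. We prove 2·5^r ≥ 25r^4 for all r ≥ 7.
For the base case r = 7: 2·5^r = 156250 and 25r^4 = 60025, so 156250 ≥ 60025.
For the inductive step, assume it holds for an arbitrary k ≥ 7, so 2·5^k ≥ 25k^4.
Then 2·5^(k + 1) = 5·(2·5^k) ≥ 5·(25k^4).
Also, for k ≥ 7 we have 5·(25k^4) ≥ 25(k+1)^4, since 5 ≥ (1 + 1/k)^4 for all k ≥ 7.
Combining, 2·5^(k + 1) ≥ 25(k+1)^4.
Hence, by induction on r, the claim holds for every r ≥ 7.
Hence the smallest such M is 7.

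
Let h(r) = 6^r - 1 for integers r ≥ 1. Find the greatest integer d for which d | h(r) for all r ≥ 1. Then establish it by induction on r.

Computing the first values: h(1) = 5 and h(2) = 35; gcd(5, 35) = 5, so d ≤ 5.
We prove 5 | 6^r - 1 for all r ≥ 1 by induction on r.
When r = 1: h(1) = 5 = 5·(1), so 5 | h(1).
For the inductive step, assume it holds for an arbitrary m ≥ 1, i.e. 5 | h(m). Then
6^{m+1} − 1^{m+1} = 6·6^m − 1·1^m = 6·(6^m − 1^m) + (5)·1^m. The first term is divisible by 5 by the inductive hypothesis, and the second term (5)·1^m is divisible by 5 since 5 | 5. Hence 5 | h(m+1).
By induction, the statement is established for all r ≥ 1.
Therefore the largest such d is 5.

d = 5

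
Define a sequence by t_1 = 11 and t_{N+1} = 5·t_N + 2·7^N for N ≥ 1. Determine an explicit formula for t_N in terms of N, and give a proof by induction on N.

t_N = 4·5^(N - 1) + 7^N

Computing the first terms: t_1 = 11, t_2 = 69, t_3 = 443. This suggests t_N = 4·5^(N - 1) + 7^N.
Base step (N = 1): the formula gives 11 = 11 = t_1.
Suppose the result is true for N = k, so t_k = 4·5^(k - 1) + 7^k.
Then t_{k+1} = 5·t_k + 2·7^k = 5·(4·5^(k - 1) + 7^k) + 2·7^k = 4·5^k + 7^(k + 1) = 4·5^((k+1) - 1) + 7^(k+1),
which is the claimed formula at N = k+1.
By induction, the statement is established for all N ≥ 1.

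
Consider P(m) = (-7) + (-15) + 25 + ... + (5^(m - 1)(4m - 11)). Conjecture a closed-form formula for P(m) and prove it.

We claim P(m) = 5^m(m - 3) + 3 for all m ≥ 1.
When m = 1: P(1) = -7, and the closed form gives -7. They agree.
Suppose the result is true for m = p, so P(p) = 5^p(p - 3) + 3.
Then P(p+1) = P(p) + (5^p(4p - 7)) = (5^p(p - 3) + 3) + (5^p(4p - 7)).
Simplifying, P(p+1) = 5·5^p·p - 10·5^p + 3 = 5^(p+1)((p+1) - 3) + 3,
which is the closed form with m = p+1.
By the principle of mathematical induction, the result holds for all m ≥ 1.

P(m) = 5^m(m - 3) + 3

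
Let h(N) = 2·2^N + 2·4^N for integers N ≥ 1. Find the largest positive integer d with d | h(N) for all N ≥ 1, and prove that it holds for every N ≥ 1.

d = 4

Computing the first values: h(1) = 12 and h(2) = 40; gcd(12, 40) = 4, so d ≤ 4.
We prove 4 | 2·2^N + 2·4^N for all N ≥ 1 by induction on N.
For the base case N = 1: h(1) = 12 = 4·(3), so 4 | h(1).
Inductive step: assume the claim holds for N = i, i.e. 4 | h(i). Then
h(i+1) − 4·h(i) = (2·2^(i+1) + 2·4^(i+1)) − 4·(2·2^i + 2·4^i) = (2)·2^i·(2 − 4) = (-4)·2^i. Since 4 | h(i) by the inductive hypothesis, 4 | 4·h(i); and 4 | -4 since -4 = 4·-1. Therefore 4 | h(i+1).
By the principle of mathematical induction, the result holds for all N ≥ 1.
Therefore the largest such d is 4.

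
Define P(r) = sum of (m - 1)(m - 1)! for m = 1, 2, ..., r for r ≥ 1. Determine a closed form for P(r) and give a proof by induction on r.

We claim P(r) = r! - 1 for all r ≥ 1.
When r = 1: P(1) = 0, and the closed form gives 0. They agree.
Inductive step: suppose the statement holds for some m ≥ 1, so P(m) = m! - 1.
Then P(m+1) = P(m) + (m·m!) = (m! - 1) + (m·m!).
Simplifying, P(m+1) = (m+1)! - 1,
which is the closed form with r = m+1.
By the principle of mathematical induction, the result holds for all r ≥ 1.

P(r) = r! - 1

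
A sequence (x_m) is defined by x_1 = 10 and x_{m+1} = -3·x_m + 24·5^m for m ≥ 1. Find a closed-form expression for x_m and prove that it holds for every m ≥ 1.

Computing the first terms: x_1 = 10, x_2 = 90, x_3 = 330. This suggests x_m = -5(-3)^(m - 1) + 3·5^m.
For the base case m = 1: the formula gives 10 = 10 = x_1.
Suppose the result is true for m = r, so x_r = -5(-3)^(r - 1) + 3·5^r.
Then x_{r+1} = -3·x_r + 24·5^r = -3·(-5(-3)^(r - 1) + 3·5^r) + 24·5^r = -5(-3)^r + 3·5^(r + 1) = -5(-3)^((r+1) - 1) + 3·5^(r+1),
which is the claimed formula at m = r+1.
Hence, by induction on m, the claim holds for every m ≥ 1.

x_m = -5(-3)^(m - 1) + 3·5^m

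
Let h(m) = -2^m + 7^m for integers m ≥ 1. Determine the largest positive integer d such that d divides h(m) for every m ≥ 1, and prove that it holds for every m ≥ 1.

Computing the first values: h(1) = 5 and h(2) = 45; gcd(5, 45) = 5, so d ≤ 5.
We prove 5 | -2^m + 7^m for all m ≥ 1 by induction on m.
When m = 1: h(1) = 5 = 5·(1), so 5 | h(1).
Inductive step: assume the claim holds for m = p, i.e. 5 | h(p). Then
7^{p+1} − 2^{p+1} = 7·7^p − 2·2^p = 7·(7^p − 2^p) + (5)·2^p. The first term is divisible by 5 by the inductive hypothesis, and the second term (5)·2^p is divisible by 5 since 5 | 5. Hence 5 | h(p+1).
This completes the induction.
Therefore the largest such d is 5.

d = 5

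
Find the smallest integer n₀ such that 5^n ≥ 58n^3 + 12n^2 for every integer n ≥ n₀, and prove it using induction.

At n = 5: 3125 < 7550, so the inequality fails and n₀ ≥ 6. We prove 5^n ≥ 58n^3 + 12n^2 for all n ≥ 6.
Base step (n = 6): 5^n = 15625 and 58n^3 + 12n^2 = 12960, so 15625 ≥ 12960.
Suppose the result is true for n = p, so 5^p ≥ 58p^3 + 12p^2.
Then 5^(p + 1) = 5·(5^p) ≥ 5·(58p^3 + 12p^2).
Also, for p ≥ 6 we have 5·(58p^3 + 12p^2) ≥ 58(p+1)^3 + 12(p+1)^2, since 5·(58p^3 + 12p^2) − (58(p+1)^3 + 12(p+1)^2) = 232p^3 - 126p^2 - 198p - 70, which is nonnegative for all p ≥ 6.
Combining, 5^(p + 1) ≥ 58(p+1)^3 + 12(p+1)^2.
By induction, the statement is established for all n ≥ 6.
Hence the smallest such n₀ is 6.

n₀ = 6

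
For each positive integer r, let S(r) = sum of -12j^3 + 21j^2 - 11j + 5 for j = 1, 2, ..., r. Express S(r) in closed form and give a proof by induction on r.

We claim S(r) = -r(3r^3 - r^2 - 2r - 3) for all r ≥ 1.
For the base case r = 1: S(1) = 3, and the closed form gives 3. They agree.
Suppose the result is true for r = j, so S(j) = j(-3j^3 + j^2 + 2j + 3).
Then S(j+1) = S(j) + (-12j^3 - 15j^2 - 5j + 3) = (j(-3j^3 + j^2 + 2j + 3)) + (-12j^3 - 15j^2 - 5j + 3).
Simplifying, S(j+1) = -(j + 1)(3j^3 + 8j^2 + 5j - 3) = -(j+1)(3(j+1)^3 - (j+1)^2 - 2(j+1) - 3),
which is the closed form with r = j+1.
This completes the induction.

S(r) = -r(3r^3 - r^2 - 2r - 3)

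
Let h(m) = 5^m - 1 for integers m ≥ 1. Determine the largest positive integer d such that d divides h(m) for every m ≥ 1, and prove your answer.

Computing the first values: h(1) = 4 and h(2) = 24; gcd(4, 24) = 4, so d ≤ 4.
We prove 4 | 5^m - 1 for all m ≥ 1 by induction on m.
When m = 1: h(1) = 4 = 4·(1), so 4 | h(1).
For the inductive step, assume it holds for an arbitrary r ≥ 1, i.e. 4 | h(r). Then
5^{r+1} − 1^{r+1} = 5·5^r − 1·1^r = 5·(5^r − 1^r) + (4)·1^r. The first term is divisible by 4 by the inductive hypothesis, and the second term (4)·1^r is divisible by 4 since 4 | 4. Hence 4 | h(r+1).
This completes the induction.
Therefore the largest such d is 4.

d = 4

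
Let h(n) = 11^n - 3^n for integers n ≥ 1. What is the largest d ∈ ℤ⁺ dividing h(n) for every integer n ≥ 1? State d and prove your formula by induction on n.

Computing the first values: h(1) = 8 and h(2) = 112; gcd(8, 112) = 8, so d ≤ 8.
We prove 8 | 11^n - 3^n for all n ≥ 1 by induction on n.
For the base case n = 1: h(1) = 8 = 8·(1), so 8 | h(1).
Inductive step: suppose the statement holds for some p ≥ 1, i.e. 8 | h(p). Then
11^{p+1} − 3^{p+1} = 11·11^p − 3·3^p = 11·(11^p − 3^p) + (8)·3^p. The first term is divisible by 8 by the inductive hypothesis, and the second term (8)·3^p is divisible by 8 since 8 | 8. Hence 8 | h(p+1).
By induction, the statement is established for all n ≥ 1.
Therefore the largest such d is 8.

d = 8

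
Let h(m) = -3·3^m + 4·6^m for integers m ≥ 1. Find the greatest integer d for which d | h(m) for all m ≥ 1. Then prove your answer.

Computing the first values: h(1) = 15 and h(2) = 117; gcd(15, 117) = 3, so d ≤ 3.
We prove 3 | -3·3^m + 4·6^m for all m ≥ 1 by induction on m.
Base step (m = 1): h(1) = 15 = 3·(5), so 3 | h(1).
Suppose the result is true for m = j, i.e. 3 | h(j). Then
h(j+1) − 6·h(j) = (-3·3^(j+1) + 4·6^(j+1)) − 6·(-3·3^j + 4·6^j) = (-3)·3^j·(3 − 6) = (9)·3^j. Since 3 | h(j) by the inductive hypothesis, 3 | 6·h(j); and 3 | 9 since 9 = 3·3. Therefore 3 | h(j+1).
Hence, by induction on m, the claim holds for every m ≥ 1.
Therefore the largest such d is 3.

d = 3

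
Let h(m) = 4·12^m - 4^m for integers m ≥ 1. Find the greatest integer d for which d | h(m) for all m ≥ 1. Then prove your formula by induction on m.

Computing the first values: h(1) = 44 and h(2) = 560; gcd(44, 560) = 4, so d ≤ 4.
We prove 4 | 4·12^m - 4^m for all m ≥ 1 by induction on m.
When m = 1: h(1) = 44 = 4·(11), so 4 | h(1).
Inductive step: suppose the statement holds for some r ≥ 1, i.e. 4 | h(r). Then
h(r+1) − 12·h(r) = (4·12^(r+1) - 4^(r+1)) − 12·(4·12^r - 4^r) = (-1)·4^r·(4 − 12) = (8)·4^r. Since 4 | h(r) by the inductive hypothesis, 4 | 12·h(r); and 4 | 8 since 8 = 4·2. Therefore 4 | h(r+1).
By induction, the statement is established for all m ≥ 1.
Therefore the largest such d is 4.

d = 4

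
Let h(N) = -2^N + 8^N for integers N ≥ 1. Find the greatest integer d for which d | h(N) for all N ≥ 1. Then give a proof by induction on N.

Computing the first values: h(1) = 6 and h(2) = 60; gcd(6, 60) = 6, so d ≤ 6.
We prove 6 | -2^N + 8^N for all N ≥ 1 by induction on N.
When N = 1: h(1) = 6 = 6·(1), so 6 | h(1).
Inductive step: suppose the statement holds for some i ≥ 1, i.e. 6 | h(i). Then
8^{i+1} − 2^{i+1} = 8·8^i − 2·2^i = 8·(8^i − 2^i) + (6)·2^i. The first term is divisible by 6 by the inductive hypothesis, and the second term (6)·2^i is divisible by 6 since 6 | 6. Hence 6 | h(i+1).
By induction, the statement is established for all N ≥ 1.
Therefore the largest such d is 6.

d = 6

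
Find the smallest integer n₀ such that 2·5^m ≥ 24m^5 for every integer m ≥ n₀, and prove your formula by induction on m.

At m = 8: 781250 < 786432, so the inequality fails and n₀ ≥ 9. We prove 2·5^m ≥ 24m^5 for all m ≥ 9.
When m = 9: 2·5^m = 3906250 and 24m^5 = 1417176, so 3906250 ≥ 1417176.
Inductive step: assume the claim holds for m = i, so 2·5^i ≥ 24i^5.
Then 2·5^(i + 1) = 5·(2·5^i) ≥ 5·(24i^5).
Also, for i ≥ 9 we have 5·(24i^5) ≥ 24(i+1)^5, since 5 ≥ (1 + 1/i)^5 for all i ≥ 9.
Combining, 2·5^(i + 1) ≥ 24(i+1)^5.
This completes the induction.
Hence the smallest such n₀ is 9.

n₀ = 9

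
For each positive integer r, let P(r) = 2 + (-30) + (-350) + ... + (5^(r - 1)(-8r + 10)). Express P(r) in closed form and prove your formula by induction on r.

P(r) = 5^r(-2r + 3) - 3

We claim P(r) = 5^r(-2r + 3) - 3 for all r ≥ 1.
When r = 1: P(1) = 2, and the closed form gives 2. They agree.
Suppose the result is true for r = p, so P(p) = 5^p(-2p + 3) - 3.
Then P(p+1) = P(p) + (5^p(-8p + 2)) = (5^p(-2p + 3) - 3) + (5^p(-8p + 2)).
Simplifying, P(p+1) = -10·5^p·p + 5·5^p - 3 = 5^(p+1)(-2(p+1) + 3) - 3,
which is the closed form with r = p+1.
Hence, by induction on r, the claim holds for every r ≥ 1.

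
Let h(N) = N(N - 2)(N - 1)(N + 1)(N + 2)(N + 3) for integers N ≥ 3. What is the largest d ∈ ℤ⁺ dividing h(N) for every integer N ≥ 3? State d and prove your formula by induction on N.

d = 720

Computing the first values: h(3) = 720 and h(4) = 5040; gcd(720, 5040) = 720, so d ≤ 720.
We prove 720 | N(N - 2)(N - 1)(N + 1)(N + 2)(N + 3) for all N ≥ 3 by induction on N.
When N = 3: h(3) = 720 = 720·(1), so 720 | h(3).
For the inductive step, assume it holds for an arbitrary k ≥ 3, i.e. 720 | h(k). Then
h(k+1) − h(k) = (k-1)·k·(k+1)·(k+2)·(k+3)·(k+4) − (k-2)·(k-1)·k·(k+1)·(k+2)·(k+3) = (k-1)·k·(k+1)·(k+2)·(k+3)·[(k+4) − (k-2)] = 6·(k-1)·k·(k+1)·(k+2)·(k+3). The product of 5 consecutive integers is divisible by (5)! = 120, so h(k+1) − h(k) is divisible by 6·120 = 720. By the inductive hypothesis 720 | h(k), hence 720 | h(k+1).
This completes the induction.
Therefore the largest such d is 720.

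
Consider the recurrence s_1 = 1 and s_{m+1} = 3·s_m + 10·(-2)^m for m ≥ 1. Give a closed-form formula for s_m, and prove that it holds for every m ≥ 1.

s_m = (-2)^(m + 1) - 3^m

Computing the first terms: s_1 = 1, s_2 = -17, s_3 = -11. This suggests s_m = (-2)^(m + 1) - 3^m.
Base case (m = 1): the formula gives 1 = 1 = s_1.
For the inductive step, assume it holds for an arbitrary j ≥ 1, so s_j = (-2)^(j + 1) - 3^j.
Then s_{j+1} = 3·s_j + 10·(-2)^j = 3·((-2)^(j + 1) - 3^j) + 10·(-2)^j = (-2)^(j + 2) - 3^(j + 1) = (-2)^((j+1) + 1) - 3^(j+1),
which is the claimed formula at m = j+1.
By induction, the statement is established for all m ≥ 1.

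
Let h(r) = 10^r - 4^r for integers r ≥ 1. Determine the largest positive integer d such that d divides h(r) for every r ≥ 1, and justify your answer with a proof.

d = 6

Computing the first values: h(1) = 6 and h(2) = 84; gcd(6, 84) = 6, so d ≤ 6.
We prove 6 | 10^r - 4^r for all r ≥ 1 by induction on r.
Base step (r = 1): h(1) = 6 = 6·(1), so 6 | h(1).
Suppose the result is true for r = i, i.e. 6 | h(i). Then
10^{i+1} − 4^{i+1} = 10·10^i − 4·4^i = 10·(10^i − 4^i) + (6)·4^i. The first term is divisible by 6 by the inductive hypothesis, and the second term (6)·4^i is divisible by 6 since 6 | 6. Hence 6 | h(i+1).
This completes the induction.
Therefore the largest such d is 6.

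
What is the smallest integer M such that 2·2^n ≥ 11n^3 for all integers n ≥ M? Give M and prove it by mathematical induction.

At n = 13: 16384 < 24167, so the inequality fails and M ≥ 14. We prove 2·2^n ≥ 11n^3 for all n ≥ 14.
Base step (n = 14): 2·2^n = 32768 and 11n^3 = 30184, so 32768 ≥ 30184.
Inductive step: suppose the statement holds for some k ≥ 14, so 2·2^k ≥ 11k^3.
Then 2·2^(k + 1) = 2·(2·2^k) ≥ 2·(11k^3).
Also, for k ≥ 14 we have 2·(11k^3) ≥ 11(k+1)^3, since 2 ≥ (1 + 1/k)^3 for all k ≥ 14.
Combining, 2·2^(k + 1) ≥ 11(k+1)^3.
By induction, the statement is established for all n ≥ 14.
Hence the smallest such M is 14.

M = 14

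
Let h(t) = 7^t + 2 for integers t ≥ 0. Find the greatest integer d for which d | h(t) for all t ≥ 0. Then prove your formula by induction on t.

d = 3

Computing the first values: h(0) = 3 and h(1) = 9; gcd(3, 9) = 3, so d ≤ 3.
We prove 3 | 7^t + 2 for all t ≥ 0 by induction on t.
When t = 0: h(0) = 3 = 3·(1), so 3 | h(0).
Inductive step: suppose the statement holds for some j ≥ 0, i.e. 3 | h(j). Then
h(j+1) = 7^(j+1) + 2 = 7·(7^j + 2) - 12 = 7·h(j) - 12. The first term is divisible by 3 by the inductive hypothesis, and -12 is divisible by 3. Hence 3 | h(j+1).
By the principle of mathematical induction, the result holds for all t ≥ 0.
Therefore the largest such d is 3.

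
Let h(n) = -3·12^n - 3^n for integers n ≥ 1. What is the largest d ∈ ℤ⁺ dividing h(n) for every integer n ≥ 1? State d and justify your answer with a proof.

d = 3

Computing the first values: h(1) = -39 and h(2) = -441; gcd(-39, -441) = 3, so d ≤ 3.
We prove 3 | -3·12^n - 3^n for all n ≥ 1 by induction on n.
When n = 1: h(1) = -39 = 3·(-13), so 3 | h(1).
For the inductive step, assume it holds for an arbitrary p ≥ 1, i.e. 3 | h(p). Then
h(p+1) − 12·h(p) = (-3·12^(p+1) - 3^(p+1)) − 12·(-3·12^p - 3^p) = (-1)·3^p·(3 − 12) = (9)·3^p. Since 3 | h(p) by the inductive hypothesis, 3 | 12·h(p); and 3 | 9 since 9 = 3·3. Therefore 3 | h(p+1).
By induction, the statement is established for all n ≥ 1.
Therefore the largest such d is 3.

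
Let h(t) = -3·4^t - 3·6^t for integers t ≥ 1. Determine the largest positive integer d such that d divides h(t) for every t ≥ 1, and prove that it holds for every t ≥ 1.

Computing the first values: h(1) = -30 and h(2) = -156; gcd(-30, -156) = 6, so d ≤ 6.
We prove 6 | -3·4^t - 3·6^t for all t ≥ 1 by induction on t.
For the base case t = 1: h(1) = -30 = 6·(-5), so 6 | h(1).
Inductive step: suppose the statement holds for some i ≥ 1, i.e. 6 | h(i). Then
h(i+1) − 6·h(i) = (-3·4^(i+1) - 3·6^(i+1)) − 6·(-3·4^i - 3·6^i) = (-3)·4^i·(4 − 6) = (6)·4^i. Since 6 | h(i) by the inductive hypothesis, 6 | 6·h(i); and 6 | 6 since 6 = 6·1. Therefore 6 | h(i+1).
By the principle of mathematical induction, the result holds for all t ≥ 1.
Therefore the largest such d is 6.

d = 6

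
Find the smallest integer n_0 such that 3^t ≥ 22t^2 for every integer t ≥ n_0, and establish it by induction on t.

At t = 6: 729 < 792, so the inequality fails and n_0 ≥ 7. We prove 3^t ≥ 22t^2 for all t ≥ 7.
Base case (t = 7): 3^t = 2187 and 22t^2 = 1078, so 2187 ≥ 1078.
Inductive step: assume the claim holds for t = j, so 3^j ≥ 22j^2.
Then 3^(j + 1) = 3·(3^j) ≥ 3·(22j^2).
Also, for j ≥ 7 we have 3·(22j^2) ≥ 22(j+1)^2, since 3 ≥ (1 + 1/j)^2 for all j ≥ 7.
Combining, 3^(j + 1) ≥ 22(j+1)^2.
By induction, the statement is established for all t ≥ 7.
Hence the smallest such n_0 is 7.

n_0 = 7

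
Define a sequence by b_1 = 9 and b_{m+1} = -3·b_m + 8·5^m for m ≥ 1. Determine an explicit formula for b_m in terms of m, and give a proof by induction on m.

Computing the first terms: b_1 = 9, b_2 = 13, b_3 = 161. This suggests b_m = 4(-3)^(m - 1) + 5^m.
For the base case m = 1: the formula gives 9 = 9 = b_1.
Suppose the result is true for m = j, so b_j = 4(-3)^(j - 1) + 5^j.
Then b_{j+1} = -3·b_j + 8·5^j = -3·(4(-3)^(j - 1) + 5^j) + 8·5^j = 4(-3)^j + 5^(j + 1) = 4(-3)^((j+1) - 1) + 5^(j+1),
which is the claimed formula at m = j+1.
Hence, by induction on m, the claim holds for every m ≥ 1.

b_m = 4(-3)^(m - 1) + 5^m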